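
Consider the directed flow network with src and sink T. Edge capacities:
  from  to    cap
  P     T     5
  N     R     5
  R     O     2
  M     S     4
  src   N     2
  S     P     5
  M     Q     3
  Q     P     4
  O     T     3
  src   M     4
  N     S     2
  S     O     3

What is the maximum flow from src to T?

Augment src→M→Q→P→T: bottleneck 3. Total 3.
Augment src→M→S→P→T: bottleneck 1. Total 4.
Augment src→N→S→P→T: bottleneck 1. Total 5.
Augment src→N→S→O→T: bottleneck 1. Total 6.
No augmenting path remains in the residual graph.

6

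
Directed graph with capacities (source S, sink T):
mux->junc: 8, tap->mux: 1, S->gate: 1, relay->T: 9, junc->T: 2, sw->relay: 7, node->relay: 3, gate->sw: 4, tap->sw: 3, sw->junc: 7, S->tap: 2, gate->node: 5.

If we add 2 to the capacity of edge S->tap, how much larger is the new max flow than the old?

Original max flow = 3.
After raising cap(S->tap), augmenting paths through that edge carry 2 more units.
New max flow = 5. Increase = 2.

2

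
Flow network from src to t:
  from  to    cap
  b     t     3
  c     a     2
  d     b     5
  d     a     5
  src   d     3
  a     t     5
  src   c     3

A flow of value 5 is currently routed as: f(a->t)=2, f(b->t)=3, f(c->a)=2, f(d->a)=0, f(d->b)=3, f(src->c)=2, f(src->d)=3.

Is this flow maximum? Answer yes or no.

Yes

Residual reachable from src: {c, src}; t is not reachable.
Saturated cut: src->d, c->a with total capacity 5 = current flow value. Flow is maximum.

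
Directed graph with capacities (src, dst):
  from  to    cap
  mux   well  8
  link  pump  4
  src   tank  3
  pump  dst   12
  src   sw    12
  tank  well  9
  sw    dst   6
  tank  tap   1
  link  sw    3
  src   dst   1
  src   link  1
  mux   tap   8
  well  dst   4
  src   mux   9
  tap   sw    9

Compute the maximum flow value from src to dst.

12

Augment src→dst: bottleneck 1. Total 1.
Augment src→sw→dst: bottleneck 6. Total 7.
Augment src→mux→well→dst: bottleneck 4. Total 11.
Augment src→link→pump→dst: bottleneck 1. Total 12.
No augmenting path remains in the residual graph.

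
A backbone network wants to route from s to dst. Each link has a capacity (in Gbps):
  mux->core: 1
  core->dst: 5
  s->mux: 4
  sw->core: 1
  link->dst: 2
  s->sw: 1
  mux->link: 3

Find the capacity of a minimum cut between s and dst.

4

Max flow = 4 (via 3 augmenting paths).
In the residual at optimum, the set reachable from s is {link, mux, s}.
Cut edges: s->sw (cap 1), mux->core (cap 1), link->dst (cap 2). Sum = 4.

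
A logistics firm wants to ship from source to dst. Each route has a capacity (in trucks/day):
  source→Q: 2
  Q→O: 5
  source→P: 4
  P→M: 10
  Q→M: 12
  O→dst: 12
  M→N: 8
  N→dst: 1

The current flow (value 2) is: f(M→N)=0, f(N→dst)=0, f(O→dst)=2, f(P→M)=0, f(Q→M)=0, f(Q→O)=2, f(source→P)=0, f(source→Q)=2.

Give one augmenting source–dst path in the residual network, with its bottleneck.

source→P→M→N→dst, bottleneck 1

Residual along source→P→M→N→dst: source→P: 4, P→M: 10, M→N: 8, N→dst: 1.
Bottleneck = min = 1.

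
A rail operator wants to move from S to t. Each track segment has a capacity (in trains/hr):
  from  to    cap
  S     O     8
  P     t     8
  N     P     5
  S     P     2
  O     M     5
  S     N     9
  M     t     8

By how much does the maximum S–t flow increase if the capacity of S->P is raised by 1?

1

Original max flow = 12.
After raising cap(S->P), augmenting paths through that edge carry 1 more unit.
New max flow = 13. Increase = 1.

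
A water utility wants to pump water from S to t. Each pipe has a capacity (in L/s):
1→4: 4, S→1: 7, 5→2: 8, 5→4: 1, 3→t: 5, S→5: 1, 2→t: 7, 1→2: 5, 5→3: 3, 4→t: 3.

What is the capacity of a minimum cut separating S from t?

Max flow = 8 (via 3 augmenting paths).
In the residual at optimum, the set reachable from S is {S}.
Cut edges: S→5 (cap 1), S→1 (cap 7). Sum = 8.

8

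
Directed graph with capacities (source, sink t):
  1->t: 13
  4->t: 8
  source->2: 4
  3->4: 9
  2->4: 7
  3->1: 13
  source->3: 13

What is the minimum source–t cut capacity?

Max flow = 17 (via 3 augmenting paths).
In the residual at optimum, the set reachable from source is {source}.
Cut edges: source->2 (cap 4), source->3 (cap 13). Sum = 17.

17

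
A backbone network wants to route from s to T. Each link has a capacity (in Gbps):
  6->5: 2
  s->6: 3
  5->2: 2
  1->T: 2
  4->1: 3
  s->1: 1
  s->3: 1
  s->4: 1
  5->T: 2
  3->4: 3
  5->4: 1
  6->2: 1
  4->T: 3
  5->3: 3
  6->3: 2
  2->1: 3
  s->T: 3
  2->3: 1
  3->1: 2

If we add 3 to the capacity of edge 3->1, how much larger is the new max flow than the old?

0

Original max flow = 9.
Edge 3->1 does not cross the min cut (source side {s}), so extra capacity there cannot help.
New max flow = 9. Increase = 0.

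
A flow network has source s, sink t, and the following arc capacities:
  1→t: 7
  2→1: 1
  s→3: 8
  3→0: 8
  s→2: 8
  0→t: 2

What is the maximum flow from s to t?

Augment s→2→1→t: bottleneck 1. Total 1.
Augment s→3→0→t: bottleneck 2. Total 3.
No augmenting path remains in the residual graph.

3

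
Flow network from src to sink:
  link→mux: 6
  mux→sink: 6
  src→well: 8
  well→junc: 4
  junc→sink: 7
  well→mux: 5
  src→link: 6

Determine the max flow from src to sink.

Augment src→well→junc→sink: bottleneck 4. Total 4.
Augment src→well→mux→sink: bottleneck 4. Total 8.
Augment src→link→mux→sink: bottleneck 2. Total 10.
No augmenting path remains in the residual graph.

10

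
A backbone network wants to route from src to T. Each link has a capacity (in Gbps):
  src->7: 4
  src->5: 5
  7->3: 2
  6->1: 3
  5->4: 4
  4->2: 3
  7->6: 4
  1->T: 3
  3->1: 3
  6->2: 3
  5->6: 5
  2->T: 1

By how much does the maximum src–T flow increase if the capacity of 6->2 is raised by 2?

Original max flow = 4.
Edge 6->2 does not cross the min cut (source side {1, 2, 3, 4, 5, 6, 7, src}), so extra capacity there cannot help.
New max flow = 4. Increase = 0.

0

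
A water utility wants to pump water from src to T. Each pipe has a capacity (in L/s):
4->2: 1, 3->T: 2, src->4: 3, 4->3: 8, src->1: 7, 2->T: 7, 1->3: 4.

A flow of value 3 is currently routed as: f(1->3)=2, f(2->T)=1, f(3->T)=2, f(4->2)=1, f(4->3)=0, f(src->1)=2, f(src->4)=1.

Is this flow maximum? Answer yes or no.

Residual reachable from src: {1, 3, 4, src}; T is not reachable.
Saturated cut: 4->2, 3->T with total capacity 3 = current flow value. Flow is maximum.

Yes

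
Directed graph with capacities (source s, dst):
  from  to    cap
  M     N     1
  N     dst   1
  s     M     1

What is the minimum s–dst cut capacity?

1

Max flow = 1 (via 1 augmenting path).
In the residual at optimum, the set reachable from s is {s}.
Cut edges: s→M (cap 1). Sum = 1.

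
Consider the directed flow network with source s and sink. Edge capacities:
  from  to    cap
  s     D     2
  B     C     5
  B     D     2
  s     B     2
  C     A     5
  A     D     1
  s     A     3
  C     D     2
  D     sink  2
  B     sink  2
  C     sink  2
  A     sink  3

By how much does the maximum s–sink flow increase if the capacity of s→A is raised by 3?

Original max flow = 7.
Even with extra capacity on s→A, another cut of capacity 7 remains binding.
New max flow = 7. Increase = 0.

0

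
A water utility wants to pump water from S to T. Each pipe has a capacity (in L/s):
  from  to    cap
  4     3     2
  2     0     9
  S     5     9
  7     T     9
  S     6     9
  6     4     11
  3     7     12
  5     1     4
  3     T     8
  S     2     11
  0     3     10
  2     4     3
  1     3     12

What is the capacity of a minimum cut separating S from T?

15

Max flow = 15 (via 4 augmenting paths).
In the residual at optimum, the set reachable from S is {2, 4, 5, 6, S}.
Cut edges: 2->0 (cap 9), 5->1 (cap 4), 4->3 (cap 2). Sum = 15.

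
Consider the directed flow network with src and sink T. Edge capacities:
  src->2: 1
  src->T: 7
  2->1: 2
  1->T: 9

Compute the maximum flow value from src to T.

8

Augment src->T: bottleneck 7. Total 7.
Augment src->2->1->T: bottleneck 1. Total 8.
No augmenting path remains in the residual graph.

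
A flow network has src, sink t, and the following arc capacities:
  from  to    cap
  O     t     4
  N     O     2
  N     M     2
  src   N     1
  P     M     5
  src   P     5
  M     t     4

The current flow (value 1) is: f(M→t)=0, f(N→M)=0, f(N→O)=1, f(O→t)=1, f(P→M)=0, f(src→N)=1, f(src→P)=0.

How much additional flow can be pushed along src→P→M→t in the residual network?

4

Residual capacities along the path: src→P: 5, P→M: 5, M→t: 4.
Minimum is 4.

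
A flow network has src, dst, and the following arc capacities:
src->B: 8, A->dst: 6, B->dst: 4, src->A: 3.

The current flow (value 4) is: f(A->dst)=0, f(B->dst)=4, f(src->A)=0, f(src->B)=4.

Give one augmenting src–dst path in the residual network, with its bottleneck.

Residual along src->A->dst: src->A: 3, A->dst: 6.
Bottleneck = min = 3.

src->A->dst, bottleneck 3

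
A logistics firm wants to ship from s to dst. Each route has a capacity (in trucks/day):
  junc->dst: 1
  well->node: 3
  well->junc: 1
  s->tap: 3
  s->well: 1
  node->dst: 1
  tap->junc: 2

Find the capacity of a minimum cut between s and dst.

2

Max flow = 2 (via 2 augmenting paths).
In the residual at optimum, the set reachable from s is {junc, s, tap}.
Cut edges: s->well (cap 1), junc->dst (cap 1). Sum = 2.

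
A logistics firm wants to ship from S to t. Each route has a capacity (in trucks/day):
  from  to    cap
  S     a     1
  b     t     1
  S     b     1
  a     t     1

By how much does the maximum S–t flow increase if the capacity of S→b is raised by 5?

0

Original max flow = 2.
Even with extra capacity on S→b, another cut of capacity 2 remains binding.
New max flow = 2. Increase = 0.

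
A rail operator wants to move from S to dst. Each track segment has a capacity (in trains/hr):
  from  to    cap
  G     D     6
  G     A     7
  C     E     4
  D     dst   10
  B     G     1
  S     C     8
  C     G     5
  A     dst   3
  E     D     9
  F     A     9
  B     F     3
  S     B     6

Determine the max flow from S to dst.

Augment S→B→F→A→dst: bottleneck 3. Total 3.
Augment S→B→G→D→dst: bottleneck 1. Total 4.
Augment S→C→G→D→dst: bottleneck 5. Total 9.
Augment S→C→E→D→dst: bottleneck 3. Total 12.
No augmenting path remains in the residual graph.

12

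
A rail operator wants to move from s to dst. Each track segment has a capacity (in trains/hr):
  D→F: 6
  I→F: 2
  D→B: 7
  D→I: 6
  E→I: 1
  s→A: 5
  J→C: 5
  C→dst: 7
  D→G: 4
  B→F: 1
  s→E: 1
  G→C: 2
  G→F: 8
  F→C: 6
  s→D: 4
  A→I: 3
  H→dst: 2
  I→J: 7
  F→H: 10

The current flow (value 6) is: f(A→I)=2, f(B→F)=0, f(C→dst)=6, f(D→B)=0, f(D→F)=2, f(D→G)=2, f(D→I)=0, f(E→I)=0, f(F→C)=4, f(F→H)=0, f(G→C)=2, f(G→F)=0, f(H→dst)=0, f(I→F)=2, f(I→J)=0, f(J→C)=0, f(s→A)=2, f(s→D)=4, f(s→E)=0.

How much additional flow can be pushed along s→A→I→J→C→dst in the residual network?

1

Residual capacities along the path: s→A: 3, A→I: 1, I→J: 7, J→C: 5, C→dst: 1.
Minimum is 1.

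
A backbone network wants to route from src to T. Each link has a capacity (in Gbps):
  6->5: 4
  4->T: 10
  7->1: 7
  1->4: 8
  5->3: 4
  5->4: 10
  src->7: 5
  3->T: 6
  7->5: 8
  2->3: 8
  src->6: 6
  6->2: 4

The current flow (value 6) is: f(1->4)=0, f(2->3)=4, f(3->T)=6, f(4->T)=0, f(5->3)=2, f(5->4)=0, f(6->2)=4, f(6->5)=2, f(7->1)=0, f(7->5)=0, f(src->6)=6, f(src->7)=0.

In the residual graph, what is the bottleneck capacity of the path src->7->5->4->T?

Residual capacities along the path: src->7: 5, 7->5: 8, 5->4: 10, 4->T: 10.
Minimum is 5.

5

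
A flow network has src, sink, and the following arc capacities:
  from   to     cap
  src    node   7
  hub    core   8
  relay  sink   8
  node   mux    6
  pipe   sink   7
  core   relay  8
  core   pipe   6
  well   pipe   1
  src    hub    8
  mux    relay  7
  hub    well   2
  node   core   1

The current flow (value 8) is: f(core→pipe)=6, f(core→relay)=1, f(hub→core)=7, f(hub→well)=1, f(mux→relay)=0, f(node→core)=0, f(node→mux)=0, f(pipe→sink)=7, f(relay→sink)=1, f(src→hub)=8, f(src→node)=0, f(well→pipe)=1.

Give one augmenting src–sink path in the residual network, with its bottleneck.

src→node→core→relay→sink, bottleneck 1

Residual along src→node→core→relay→sink: src→node: 7, node→core: 1, core→relay: 7, relay→sink: 7.
Bottleneck = min = 1.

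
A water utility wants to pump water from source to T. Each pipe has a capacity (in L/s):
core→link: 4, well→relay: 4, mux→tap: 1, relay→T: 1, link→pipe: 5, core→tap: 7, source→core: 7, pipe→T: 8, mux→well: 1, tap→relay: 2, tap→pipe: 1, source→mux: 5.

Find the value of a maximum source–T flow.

6

Augment source→core→link→pipe→T: bottleneck 4. Total 4.
Augment source→core→tap→pipe→T: bottleneck 1. Total 5.
Augment source→core→tap→relay→T: bottleneck 1. Total 6.
No augmenting path remains in the residual graph.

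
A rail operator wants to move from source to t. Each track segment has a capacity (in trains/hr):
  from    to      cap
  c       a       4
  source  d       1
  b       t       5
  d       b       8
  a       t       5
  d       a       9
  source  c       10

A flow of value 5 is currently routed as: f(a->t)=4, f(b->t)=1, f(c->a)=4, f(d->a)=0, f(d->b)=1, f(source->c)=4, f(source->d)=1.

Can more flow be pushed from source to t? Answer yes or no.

Residual reachable from source: {c, source}; t is not reachable.
Saturated cut: source->d, c->a with total capacity 5 = current flow value. Flow is maximum.

No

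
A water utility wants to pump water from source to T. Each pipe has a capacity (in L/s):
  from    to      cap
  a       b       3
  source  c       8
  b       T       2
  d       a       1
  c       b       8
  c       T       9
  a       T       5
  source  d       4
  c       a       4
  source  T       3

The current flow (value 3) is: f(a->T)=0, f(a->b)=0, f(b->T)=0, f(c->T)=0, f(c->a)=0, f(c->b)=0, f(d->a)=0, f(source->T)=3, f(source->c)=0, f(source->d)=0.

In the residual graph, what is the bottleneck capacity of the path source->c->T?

Residual capacities along the path: source->c: 8, c->T: 9.
Minimum is 8.

8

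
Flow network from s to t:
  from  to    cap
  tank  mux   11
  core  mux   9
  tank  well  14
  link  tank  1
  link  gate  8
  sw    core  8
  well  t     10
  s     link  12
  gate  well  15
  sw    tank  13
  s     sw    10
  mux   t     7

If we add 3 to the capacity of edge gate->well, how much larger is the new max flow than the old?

0

Original max flow = 17.
Edge gate->well does not cross the min cut (source side {core, gate, link, mux, s, sw, tank, well}), so extra capacity there cannot help.
New max flow = 17. Increase = 0.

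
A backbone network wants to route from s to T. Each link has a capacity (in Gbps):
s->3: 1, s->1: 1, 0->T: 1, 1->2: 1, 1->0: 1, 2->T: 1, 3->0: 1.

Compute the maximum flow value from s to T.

2

Augment s->3->0->T: bottleneck 1. Total 1.
Augment s->1->2->T: bottleneck 1. Total 2.
No augmenting path remains in the residual graph.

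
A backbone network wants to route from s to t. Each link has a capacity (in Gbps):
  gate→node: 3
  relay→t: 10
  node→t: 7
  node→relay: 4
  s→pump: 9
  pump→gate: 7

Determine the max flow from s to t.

3

Augment s→pump→gate→node→t: bottleneck 3. Total 3.
No augmenting path remains in the residual graph.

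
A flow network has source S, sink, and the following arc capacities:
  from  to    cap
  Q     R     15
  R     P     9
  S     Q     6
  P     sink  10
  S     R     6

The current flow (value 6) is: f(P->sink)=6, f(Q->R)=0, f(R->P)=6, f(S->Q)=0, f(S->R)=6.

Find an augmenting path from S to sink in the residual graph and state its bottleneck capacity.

Residual along S->Q->R->P->sink: S->Q: 6, Q->R: 15, R->P: 3, P->sink: 4.
Bottleneck = min = 3.

S->Q->R->P->sink, bottleneck 3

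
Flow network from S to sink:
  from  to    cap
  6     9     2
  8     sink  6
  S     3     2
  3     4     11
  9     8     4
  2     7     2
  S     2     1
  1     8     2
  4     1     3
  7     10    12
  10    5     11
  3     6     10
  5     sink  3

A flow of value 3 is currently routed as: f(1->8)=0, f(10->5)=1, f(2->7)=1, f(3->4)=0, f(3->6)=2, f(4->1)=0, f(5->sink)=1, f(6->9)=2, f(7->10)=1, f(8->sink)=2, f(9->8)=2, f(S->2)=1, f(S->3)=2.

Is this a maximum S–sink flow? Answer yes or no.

Yes

Residual reachable from S: {S}; sink is not reachable.
Saturated cut: S->2, S->3 with total capacity 3 = current flow value. Flow is maximum.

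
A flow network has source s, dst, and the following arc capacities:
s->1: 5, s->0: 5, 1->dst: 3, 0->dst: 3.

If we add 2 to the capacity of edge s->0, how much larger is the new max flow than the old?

Original max flow = 6.
Edge s->0 does not cross the min cut (source side {0, 1, s}), so extra capacity there cannot help.
New max flow = 6. Increase = 0.

0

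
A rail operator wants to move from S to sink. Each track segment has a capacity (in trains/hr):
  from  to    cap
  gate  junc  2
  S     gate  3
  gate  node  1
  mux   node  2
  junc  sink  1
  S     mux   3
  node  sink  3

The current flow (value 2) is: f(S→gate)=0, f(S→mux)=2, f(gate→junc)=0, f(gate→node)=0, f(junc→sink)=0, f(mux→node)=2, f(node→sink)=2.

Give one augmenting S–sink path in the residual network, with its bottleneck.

Residual along S→gate→node→sink: S→gate: 3, gate→node: 1, node→sink: 1.
Bottleneck = min = 1.

S→gate→node→sink, bottleneck 1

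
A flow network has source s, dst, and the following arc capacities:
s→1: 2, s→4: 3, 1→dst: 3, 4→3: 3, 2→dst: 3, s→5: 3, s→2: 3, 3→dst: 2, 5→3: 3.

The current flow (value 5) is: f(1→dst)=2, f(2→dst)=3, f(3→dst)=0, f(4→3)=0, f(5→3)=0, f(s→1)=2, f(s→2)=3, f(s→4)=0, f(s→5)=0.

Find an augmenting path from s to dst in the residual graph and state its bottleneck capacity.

Residual along s→5→3→dst: s→5: 3, 5→3: 3, 3→dst: 2.
Bottleneck = min = 2.

s→5→3→dst, bottleneck 2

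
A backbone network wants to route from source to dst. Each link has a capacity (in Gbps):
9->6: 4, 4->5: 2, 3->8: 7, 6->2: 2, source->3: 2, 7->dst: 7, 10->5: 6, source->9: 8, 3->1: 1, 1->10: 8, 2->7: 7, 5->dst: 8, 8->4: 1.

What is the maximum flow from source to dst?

Augment source->9->6->2->7->dst: bottleneck 2. Total 2.
Augment source->3->1->10->5->dst: bottleneck 1. Total 3.
Augment source->3->8->4->5->dst: bottleneck 1. Total 4.
No augmenting path remains in the residual graph.

4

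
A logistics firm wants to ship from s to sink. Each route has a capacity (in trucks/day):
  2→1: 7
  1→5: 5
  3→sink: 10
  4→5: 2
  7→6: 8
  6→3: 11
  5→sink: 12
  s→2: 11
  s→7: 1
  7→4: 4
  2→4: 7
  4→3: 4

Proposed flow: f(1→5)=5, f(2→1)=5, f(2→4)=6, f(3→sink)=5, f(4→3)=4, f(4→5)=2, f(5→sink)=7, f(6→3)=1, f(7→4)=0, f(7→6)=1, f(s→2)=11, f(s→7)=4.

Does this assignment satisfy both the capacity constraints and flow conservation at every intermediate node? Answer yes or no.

No

Capacity violated on s→7: flow 4 > capacity 1.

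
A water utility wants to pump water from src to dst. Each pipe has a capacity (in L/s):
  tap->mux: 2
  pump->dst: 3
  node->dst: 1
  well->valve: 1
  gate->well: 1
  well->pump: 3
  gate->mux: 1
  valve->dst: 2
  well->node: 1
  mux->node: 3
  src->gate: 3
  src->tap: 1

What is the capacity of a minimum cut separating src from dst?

Max flow = 2 (via 2 augmenting paths).
In the residual at optimum, the set reachable from src is {gate, mux, node, src, tap}.
Cut edges: gate->well (cap 1), node->dst (cap 1). Sum = 2.

2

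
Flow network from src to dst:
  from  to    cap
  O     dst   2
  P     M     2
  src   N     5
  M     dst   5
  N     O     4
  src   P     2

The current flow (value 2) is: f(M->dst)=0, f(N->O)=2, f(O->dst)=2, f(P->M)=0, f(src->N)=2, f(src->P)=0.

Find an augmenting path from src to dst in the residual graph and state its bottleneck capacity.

src->P->M->dst, bottleneck 2

Residual along src->P->M->dst: src->P: 2, P->M: 2, M->dst: 5.
Bottleneck = min = 2.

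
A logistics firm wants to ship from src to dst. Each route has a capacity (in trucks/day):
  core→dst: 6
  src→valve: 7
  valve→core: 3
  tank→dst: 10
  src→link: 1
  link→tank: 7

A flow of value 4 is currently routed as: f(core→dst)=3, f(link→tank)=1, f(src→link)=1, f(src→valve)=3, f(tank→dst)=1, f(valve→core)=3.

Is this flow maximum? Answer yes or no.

Yes

Residual reachable from src: {src, valve}; dst is not reachable.
Saturated cut: valve→core, src→link with total capacity 4 = current flow value. Flow is maximum.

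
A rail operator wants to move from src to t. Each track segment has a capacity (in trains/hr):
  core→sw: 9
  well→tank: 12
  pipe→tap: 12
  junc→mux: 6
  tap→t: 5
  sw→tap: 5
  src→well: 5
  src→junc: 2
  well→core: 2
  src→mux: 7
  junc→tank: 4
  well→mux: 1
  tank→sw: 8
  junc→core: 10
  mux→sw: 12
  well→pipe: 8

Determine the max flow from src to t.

Augment src→well→pipe→tap→t: bottleneck 5. Total 5.
No augmenting path remains in the residual graph.

5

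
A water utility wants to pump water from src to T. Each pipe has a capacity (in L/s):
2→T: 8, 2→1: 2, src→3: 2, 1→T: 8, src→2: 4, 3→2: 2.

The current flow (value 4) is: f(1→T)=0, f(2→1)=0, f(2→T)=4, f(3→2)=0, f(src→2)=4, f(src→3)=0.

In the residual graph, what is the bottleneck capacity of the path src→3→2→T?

Residual capacities along the path: src→3: 2, 3→2: 2, 2→T: 4.
Minimum is 2.

2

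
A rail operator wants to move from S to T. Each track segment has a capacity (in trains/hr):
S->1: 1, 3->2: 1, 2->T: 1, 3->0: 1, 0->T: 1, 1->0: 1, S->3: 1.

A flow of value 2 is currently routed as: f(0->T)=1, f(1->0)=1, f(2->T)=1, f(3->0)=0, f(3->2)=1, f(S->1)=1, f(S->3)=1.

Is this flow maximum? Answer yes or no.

Yes

Residual reachable from S: {S}; T is not reachable.
Saturated cut: S->1, S->3 with total capacity 2 = current flow value. Flow is maximum.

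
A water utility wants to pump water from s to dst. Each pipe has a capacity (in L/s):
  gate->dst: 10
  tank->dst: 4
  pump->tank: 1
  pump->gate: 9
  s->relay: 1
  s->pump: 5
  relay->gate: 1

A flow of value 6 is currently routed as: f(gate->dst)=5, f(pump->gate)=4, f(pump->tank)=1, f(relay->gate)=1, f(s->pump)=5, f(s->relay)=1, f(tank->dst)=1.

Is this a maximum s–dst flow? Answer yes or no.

Residual reachable from s: {s}; dst is not reachable.
Saturated cut: s->pump, s->relay with total capacity 6 = current flow value. Flow is maximum.

Yes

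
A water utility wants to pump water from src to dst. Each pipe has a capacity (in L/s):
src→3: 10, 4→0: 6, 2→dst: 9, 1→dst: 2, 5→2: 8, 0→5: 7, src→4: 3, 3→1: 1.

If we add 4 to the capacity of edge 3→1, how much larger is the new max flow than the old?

Original max flow = 4.
After raising cap(3→1), augmenting paths through that edge carry 1 more unit.
New max flow = 5. Increase = 1.

1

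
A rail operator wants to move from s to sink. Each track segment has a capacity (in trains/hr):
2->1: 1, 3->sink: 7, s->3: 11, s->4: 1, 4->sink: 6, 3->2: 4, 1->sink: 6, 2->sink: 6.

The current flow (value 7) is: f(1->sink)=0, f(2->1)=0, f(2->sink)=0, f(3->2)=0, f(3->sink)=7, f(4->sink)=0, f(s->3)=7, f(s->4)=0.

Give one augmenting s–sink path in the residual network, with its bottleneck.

Residual along s->4->sink: s->4: 1, 4->sink: 6.
Bottleneck = min = 1.

s->4->sink, bottleneck 1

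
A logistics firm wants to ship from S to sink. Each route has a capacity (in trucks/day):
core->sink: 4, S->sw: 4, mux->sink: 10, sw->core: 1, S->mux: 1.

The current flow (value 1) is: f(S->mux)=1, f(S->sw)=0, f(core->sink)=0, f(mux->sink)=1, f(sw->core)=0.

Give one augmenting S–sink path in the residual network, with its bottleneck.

S->sw->core->sink, bottleneck 1

Residual along S->sw->core->sink: S->sw: 4, sw->core: 1, core->sink: 4.
Bottleneck = min = 1.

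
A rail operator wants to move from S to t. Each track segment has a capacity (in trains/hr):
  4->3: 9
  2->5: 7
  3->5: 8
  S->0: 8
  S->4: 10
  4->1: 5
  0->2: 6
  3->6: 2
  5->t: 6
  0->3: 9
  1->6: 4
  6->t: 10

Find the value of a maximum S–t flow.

12

Augment S->4->1->6->t: bottleneck 4. Total 4.
Augment S->4->3->6->t: bottleneck 2. Total 6.
Augment S->4->3->5->t: bottleneck 4. Total 10.
Augment S->0->3->5->t: bottleneck 2. Total 12.
No augmenting path remains in the residual graph.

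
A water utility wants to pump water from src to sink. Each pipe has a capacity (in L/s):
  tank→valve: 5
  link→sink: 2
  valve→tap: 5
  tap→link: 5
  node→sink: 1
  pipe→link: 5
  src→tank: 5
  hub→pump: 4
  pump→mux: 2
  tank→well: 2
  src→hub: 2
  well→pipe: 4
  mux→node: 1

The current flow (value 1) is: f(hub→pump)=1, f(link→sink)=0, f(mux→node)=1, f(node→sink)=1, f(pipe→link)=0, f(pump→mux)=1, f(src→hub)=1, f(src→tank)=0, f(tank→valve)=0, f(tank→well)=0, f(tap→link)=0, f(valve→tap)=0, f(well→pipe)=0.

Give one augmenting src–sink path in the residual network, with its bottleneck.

Residual along src→tank→well→pipe→link→sink: src→tank: 5, tank→well: 2, well→pipe: 4, pipe→link: 5, link→sink: 2.
Bottleneck = min = 2.

src→tank→well→pipe→link→sink, bottleneck 2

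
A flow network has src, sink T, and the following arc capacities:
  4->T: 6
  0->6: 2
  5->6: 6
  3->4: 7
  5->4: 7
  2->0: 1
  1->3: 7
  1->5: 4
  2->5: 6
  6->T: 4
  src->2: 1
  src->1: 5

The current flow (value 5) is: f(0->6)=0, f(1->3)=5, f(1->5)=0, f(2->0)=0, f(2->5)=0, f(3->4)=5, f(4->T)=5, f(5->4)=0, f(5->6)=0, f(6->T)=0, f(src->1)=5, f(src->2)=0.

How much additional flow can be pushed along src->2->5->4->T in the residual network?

1

Residual capacities along the path: src->2: 1, 2->5: 6, 5->4: 7, 4->T: 1.
Minimum is 1.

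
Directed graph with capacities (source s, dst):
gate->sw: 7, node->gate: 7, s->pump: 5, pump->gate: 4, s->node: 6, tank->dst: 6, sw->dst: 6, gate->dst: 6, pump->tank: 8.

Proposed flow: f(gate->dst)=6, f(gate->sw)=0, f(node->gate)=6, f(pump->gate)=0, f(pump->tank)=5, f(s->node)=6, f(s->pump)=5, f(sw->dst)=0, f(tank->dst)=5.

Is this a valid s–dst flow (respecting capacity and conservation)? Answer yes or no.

Every edge has 0 ≤ f(e) ≤ cap(e).
At each intermediate node, inflow equals outflow.

Yes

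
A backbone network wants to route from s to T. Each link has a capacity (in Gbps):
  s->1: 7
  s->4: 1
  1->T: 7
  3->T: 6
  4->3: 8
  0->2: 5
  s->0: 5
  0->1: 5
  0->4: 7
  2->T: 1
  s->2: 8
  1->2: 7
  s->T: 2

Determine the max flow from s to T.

16

Augment s->T: bottleneck 2. Total 2.
Augment s->1->T: bottleneck 7. Total 9.
Augment s->2->T: bottleneck 1. Total 10.
Augment s->4->3->T: bottleneck 1. Total 11.
Augment s->0->4->3->T: bottleneck 5. Total 16.
No augmenting path remains in the residual graph.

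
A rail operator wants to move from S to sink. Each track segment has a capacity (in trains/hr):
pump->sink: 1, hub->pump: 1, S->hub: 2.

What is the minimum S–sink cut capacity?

Max flow = 1 (via 1 augmenting path).
In the residual at optimum, the set reachable from S is {S, hub}.
Cut edges: hub->pump (cap 1). Sum = 1.

1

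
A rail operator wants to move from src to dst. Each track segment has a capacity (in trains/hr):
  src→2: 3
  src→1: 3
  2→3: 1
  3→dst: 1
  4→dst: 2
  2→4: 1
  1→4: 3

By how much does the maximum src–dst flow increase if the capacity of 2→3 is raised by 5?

Original max flow = 3.
Even with extra capacity on 2→3, another cut of capacity 3 remains binding.
New max flow = 3. Increase = 0.

0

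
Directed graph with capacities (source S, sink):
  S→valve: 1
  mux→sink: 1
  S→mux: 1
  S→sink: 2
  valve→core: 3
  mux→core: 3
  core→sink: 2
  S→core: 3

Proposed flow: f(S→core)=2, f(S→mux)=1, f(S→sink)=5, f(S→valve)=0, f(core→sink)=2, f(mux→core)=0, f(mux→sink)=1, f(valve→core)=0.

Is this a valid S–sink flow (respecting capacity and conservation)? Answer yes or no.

Capacity violated on S→sink: flow 5 > capacity 2.

No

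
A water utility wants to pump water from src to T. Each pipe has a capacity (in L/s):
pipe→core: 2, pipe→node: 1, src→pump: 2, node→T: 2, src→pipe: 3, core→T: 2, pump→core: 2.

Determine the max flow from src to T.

Augment src→pipe→node→T: bottleneck 1. Total 1.
Augment src→pipe→core→T: bottleneck 2. Total 3.
No augmenting path remains in the residual graph.

3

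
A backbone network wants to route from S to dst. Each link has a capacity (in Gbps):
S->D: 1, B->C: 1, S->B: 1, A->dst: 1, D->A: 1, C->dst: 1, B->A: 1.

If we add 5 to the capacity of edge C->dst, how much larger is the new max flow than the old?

Original max flow = 2.
Edge C->dst does not cross the min cut (source side {S}), so extra capacity there cannot help.
New max flow = 2. Increase = 0.

0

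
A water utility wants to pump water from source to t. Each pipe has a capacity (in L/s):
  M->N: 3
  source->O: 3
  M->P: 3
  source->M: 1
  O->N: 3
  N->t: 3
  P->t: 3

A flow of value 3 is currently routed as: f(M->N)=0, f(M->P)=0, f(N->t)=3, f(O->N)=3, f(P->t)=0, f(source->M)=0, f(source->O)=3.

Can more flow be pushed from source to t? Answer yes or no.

Yes

Residual path source->M->P->t has bottleneck 1 > 0.
Pushing 1 along it raises the flow to 4, so the given flow is not maximum.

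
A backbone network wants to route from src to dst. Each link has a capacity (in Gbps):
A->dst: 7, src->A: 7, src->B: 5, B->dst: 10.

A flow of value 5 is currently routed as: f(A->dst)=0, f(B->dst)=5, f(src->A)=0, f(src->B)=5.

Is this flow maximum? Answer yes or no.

No

Residual path src->A->dst has bottleneck 7 > 0.
Pushing 7 along it raises the flow to 12, so the given flow is not maximum.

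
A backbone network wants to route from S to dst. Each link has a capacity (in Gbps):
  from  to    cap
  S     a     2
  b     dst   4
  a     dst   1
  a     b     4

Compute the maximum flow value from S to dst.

Augment S→a→dst: bottleneck 1. Total 1.
Augment S→a→b→dst: bottleneck 1. Total 2.
No augmenting path remains in the residual graph.

2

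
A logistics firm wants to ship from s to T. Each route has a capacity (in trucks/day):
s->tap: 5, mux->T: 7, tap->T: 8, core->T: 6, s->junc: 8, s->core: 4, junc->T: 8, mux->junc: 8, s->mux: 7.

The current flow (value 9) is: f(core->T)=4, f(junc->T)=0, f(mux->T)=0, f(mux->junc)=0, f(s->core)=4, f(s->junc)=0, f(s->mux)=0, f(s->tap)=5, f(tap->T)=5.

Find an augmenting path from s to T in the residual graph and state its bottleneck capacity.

s->mux->T, bottleneck 7

Residual along s->mux->T: s->mux: 7, mux->T: 7.
Bottleneck = min = 7.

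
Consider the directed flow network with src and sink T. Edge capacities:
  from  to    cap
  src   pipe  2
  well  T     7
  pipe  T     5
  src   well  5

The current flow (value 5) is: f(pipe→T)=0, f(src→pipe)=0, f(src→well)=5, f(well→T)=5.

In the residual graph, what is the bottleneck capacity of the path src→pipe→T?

2

Residual capacities along the path: src→pipe: 2, pipe→T: 5.
Minimum is 2.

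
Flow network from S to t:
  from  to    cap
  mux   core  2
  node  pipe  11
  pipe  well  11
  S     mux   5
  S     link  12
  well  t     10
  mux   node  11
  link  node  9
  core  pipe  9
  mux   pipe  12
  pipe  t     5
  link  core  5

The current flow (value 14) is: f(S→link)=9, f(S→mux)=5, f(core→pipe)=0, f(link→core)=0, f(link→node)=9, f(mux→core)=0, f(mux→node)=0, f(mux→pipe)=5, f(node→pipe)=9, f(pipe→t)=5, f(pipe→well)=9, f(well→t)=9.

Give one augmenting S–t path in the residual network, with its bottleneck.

Residual along S→link→core→pipe→well→t: S→link: 3, link→core: 5, core→pipe: 9, pipe→well: 2, well→t: 1.
Bottleneck = min = 1.

S→link→core→pipe→well→t, bottleneck 1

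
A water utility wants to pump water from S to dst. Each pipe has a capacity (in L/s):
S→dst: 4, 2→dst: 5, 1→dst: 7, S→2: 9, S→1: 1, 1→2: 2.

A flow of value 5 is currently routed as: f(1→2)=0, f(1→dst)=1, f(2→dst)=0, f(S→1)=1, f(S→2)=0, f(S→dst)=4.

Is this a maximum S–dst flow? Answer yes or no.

Residual path S→2→dst has bottleneck 5 > 0.
Pushing 5 along it raises the flow to 10, so the given flow is not maximum.

No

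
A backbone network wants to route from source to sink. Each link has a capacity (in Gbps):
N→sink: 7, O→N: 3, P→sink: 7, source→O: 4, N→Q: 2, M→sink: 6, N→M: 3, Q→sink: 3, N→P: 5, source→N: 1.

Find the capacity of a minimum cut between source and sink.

Max flow = 4 (via 2 augmenting paths).
In the residual at optimum, the set reachable from source is {O, source}.
Cut edges: source→N (cap 1), O→N (cap 3). Sum = 4.

4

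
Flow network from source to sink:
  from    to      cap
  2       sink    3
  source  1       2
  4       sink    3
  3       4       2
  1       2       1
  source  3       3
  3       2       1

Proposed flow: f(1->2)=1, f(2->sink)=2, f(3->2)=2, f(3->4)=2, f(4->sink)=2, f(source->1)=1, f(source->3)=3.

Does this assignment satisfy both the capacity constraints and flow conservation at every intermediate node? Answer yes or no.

Capacity violated on 3->2: flow 2 > capacity 1.

No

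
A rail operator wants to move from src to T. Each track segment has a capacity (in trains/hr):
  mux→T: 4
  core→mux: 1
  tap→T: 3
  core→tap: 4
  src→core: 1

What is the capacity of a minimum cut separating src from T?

Max flow = 1 (via 1 augmenting path).
In the residual at optimum, the set reachable from src is {src}.
Cut edges: src→core (cap 1). Sum = 1.

1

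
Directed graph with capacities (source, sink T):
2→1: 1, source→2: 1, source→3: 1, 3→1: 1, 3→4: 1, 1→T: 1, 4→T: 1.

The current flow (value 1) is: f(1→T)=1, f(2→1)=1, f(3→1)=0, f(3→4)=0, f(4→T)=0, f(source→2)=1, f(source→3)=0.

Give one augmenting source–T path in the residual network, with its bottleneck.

Residual along source→3→4→T: source→3: 1, 3→4: 1, 4→T: 1.
Bottleneck = min = 1.

source→3→4→T, bottleneck 1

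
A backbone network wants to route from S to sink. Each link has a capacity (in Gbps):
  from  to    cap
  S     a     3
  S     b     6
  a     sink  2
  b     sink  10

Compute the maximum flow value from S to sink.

Augment S->a->sink: bottleneck 2. Total 2.
Augment S->b->sink: bottleneck 6. Total 8.
No augmenting path remains in the residual graph.

8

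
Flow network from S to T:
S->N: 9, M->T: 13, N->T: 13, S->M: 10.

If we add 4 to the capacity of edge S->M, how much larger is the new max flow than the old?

Original max flow = 19.
After raising cap(S->M), augmenting paths through that edge carry 3 more units.
New max flow = 22. Increase = 3.

3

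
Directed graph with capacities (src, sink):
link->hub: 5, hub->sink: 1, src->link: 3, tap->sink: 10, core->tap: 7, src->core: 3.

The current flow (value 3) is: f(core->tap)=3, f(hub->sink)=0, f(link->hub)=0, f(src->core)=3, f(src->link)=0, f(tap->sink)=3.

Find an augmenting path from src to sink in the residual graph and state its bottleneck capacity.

src->link->hub->sink, bottleneck 1

Residual along src->link->hub->sink: src->link: 3, link->hub: 5, hub->sink: 1.
Bottleneck = min = 1.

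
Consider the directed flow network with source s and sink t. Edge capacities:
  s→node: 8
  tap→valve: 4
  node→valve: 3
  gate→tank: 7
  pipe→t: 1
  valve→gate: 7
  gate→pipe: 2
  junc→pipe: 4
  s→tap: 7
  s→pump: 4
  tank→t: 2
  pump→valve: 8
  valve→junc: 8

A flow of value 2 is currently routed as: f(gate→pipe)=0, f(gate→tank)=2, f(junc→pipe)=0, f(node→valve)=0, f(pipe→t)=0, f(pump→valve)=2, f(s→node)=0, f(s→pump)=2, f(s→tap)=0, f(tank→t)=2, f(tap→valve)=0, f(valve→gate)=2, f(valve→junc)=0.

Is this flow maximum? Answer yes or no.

Residual path s→pump→valve→gate→pipe→t has bottleneck 1 > 0.
Pushing 1 along it raises the flow to 3, so the given flow is not maximum.

No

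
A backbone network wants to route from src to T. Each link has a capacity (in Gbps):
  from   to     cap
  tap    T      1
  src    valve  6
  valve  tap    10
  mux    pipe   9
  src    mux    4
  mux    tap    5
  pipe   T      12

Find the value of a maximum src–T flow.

5

Augment src→mux→pipe→T: bottleneck 4. Total 4.
Augment src→valve→tap→T: bottleneck 1. Total 5.
No augmenting path remains in the residual graph.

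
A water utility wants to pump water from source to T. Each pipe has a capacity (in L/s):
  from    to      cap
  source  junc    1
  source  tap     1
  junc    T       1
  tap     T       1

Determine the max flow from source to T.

Augment source→junc→T: bottleneck 1. Total 1.
Augment source→tap→T: bottleneck 1. Total 2.
No augmenting path remains in the residual graph.

2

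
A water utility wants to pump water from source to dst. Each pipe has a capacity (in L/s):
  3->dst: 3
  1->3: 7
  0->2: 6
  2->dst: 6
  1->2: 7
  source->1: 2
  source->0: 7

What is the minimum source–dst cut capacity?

8

Max flow = 8 (via 2 augmenting paths).
In the residual at optimum, the set reachable from source is {0, source}.
Cut edges: source->1 (cap 2), 0->2 (cap 6). Sum = 8.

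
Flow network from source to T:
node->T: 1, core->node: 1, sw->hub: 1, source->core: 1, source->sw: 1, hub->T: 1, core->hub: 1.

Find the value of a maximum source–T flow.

2

Augment source->sw->hub->T: bottleneck 1. Total 1.
Augment source->core->node->T: bottleneck 1. Total 2.
No augmenting path remains in the residual graph.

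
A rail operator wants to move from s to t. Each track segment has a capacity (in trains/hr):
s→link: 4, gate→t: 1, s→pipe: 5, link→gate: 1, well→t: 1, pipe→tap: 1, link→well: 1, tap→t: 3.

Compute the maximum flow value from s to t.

3

Augment s→link→gate→t: bottleneck 1. Total 1.
Augment s→link→well→t: bottleneck 1. Total 2.
Augment s→pipe→tap→t: bottleneck 1. Total 3.
No augmenting path remains in the residual graph.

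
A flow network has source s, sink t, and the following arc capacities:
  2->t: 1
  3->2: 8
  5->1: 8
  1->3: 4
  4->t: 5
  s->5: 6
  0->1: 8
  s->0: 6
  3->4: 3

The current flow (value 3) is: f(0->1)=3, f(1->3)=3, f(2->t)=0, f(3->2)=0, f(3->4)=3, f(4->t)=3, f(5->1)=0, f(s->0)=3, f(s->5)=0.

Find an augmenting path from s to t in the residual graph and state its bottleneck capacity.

s->0->1->3->2->t, bottleneck 1

Residual along s->0->1->3->2->t: s->0: 3, 0->1: 5, 1->3: 1, 3->2: 8, 2->t: 1.
Bottleneck = min = 1.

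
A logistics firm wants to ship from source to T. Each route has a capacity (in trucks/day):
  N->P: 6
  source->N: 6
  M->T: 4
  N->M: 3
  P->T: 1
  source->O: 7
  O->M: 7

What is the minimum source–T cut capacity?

5

Max flow = 5 (via 2 augmenting paths).
In the residual at optimum, the set reachable from source is {M, N, O, P, source}.
Cut edges: M->T (cap 4), P->T (cap 1). Sum = 5.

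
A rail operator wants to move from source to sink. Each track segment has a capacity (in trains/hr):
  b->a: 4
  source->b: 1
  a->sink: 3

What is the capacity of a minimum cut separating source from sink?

1

Max flow = 1 (via 1 augmenting path).
In the residual at optimum, the set reachable from source is {source}.
Cut edges: source->b (cap 1). Sum = 1.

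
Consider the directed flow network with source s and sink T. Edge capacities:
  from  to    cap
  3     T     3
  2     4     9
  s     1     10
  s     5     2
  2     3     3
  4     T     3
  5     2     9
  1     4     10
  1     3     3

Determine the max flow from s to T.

Augment s→1→4→T: bottleneck 3. Total 3.
Augment s→1→3→T: bottleneck 3. Total 6.
No augmenting path remains in the residual graph.

6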